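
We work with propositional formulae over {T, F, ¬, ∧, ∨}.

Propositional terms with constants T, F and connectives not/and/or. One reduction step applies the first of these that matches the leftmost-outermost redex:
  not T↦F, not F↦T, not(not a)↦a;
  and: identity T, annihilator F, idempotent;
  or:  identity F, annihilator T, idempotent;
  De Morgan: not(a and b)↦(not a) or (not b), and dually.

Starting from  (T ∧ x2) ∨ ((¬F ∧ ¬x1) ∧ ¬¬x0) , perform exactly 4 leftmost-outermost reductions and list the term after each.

Answer: after 4 steps: x2 ∨ (¬x1 ∧ x0)

Reduction:
  start: (T ∧ x2) ∨ ((¬F ∧ ¬x1) ∧ ¬¬x0)
  [1] x2 ∨ ((¬F ∧ ¬x1) ∧ ¬¬x0)
  [2] x2 ∨ ((T ∧ ¬x1) ∧ ¬¬x0)
  [3] x2 ∨ (¬x1 ∧ ¬¬x0)
  [4] x2 ∨ (¬x1 ∧ x0)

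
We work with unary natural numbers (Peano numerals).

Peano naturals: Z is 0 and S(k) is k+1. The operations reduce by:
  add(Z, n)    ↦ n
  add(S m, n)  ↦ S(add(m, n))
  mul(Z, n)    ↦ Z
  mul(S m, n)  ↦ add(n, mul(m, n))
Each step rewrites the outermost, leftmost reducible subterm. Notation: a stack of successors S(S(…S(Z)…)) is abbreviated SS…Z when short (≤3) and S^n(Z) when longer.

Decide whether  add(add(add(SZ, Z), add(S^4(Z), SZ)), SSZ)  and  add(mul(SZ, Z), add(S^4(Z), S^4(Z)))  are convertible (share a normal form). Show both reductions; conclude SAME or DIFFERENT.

Term A:
  start: add(add(add(SZ, Z), add(S^4(Z), SZ)), SSZ)
  [1] add(add(S(add(Z, Z)), add(S^4(Z), SZ)), SSZ)
  [2] add(S(add(add(Z, Z), add(S^4(Z), SZ))), SSZ)
  [3] S(add(add(add(Z, Z), add(S^4(Z), SZ)), SSZ))
  [4] S(add(add(Z, add(S^4(Z), SZ)), SSZ))
  [5] S(add(add(S^4(Z), SZ), SSZ))
  [6] S(add(S(add(SSSZ, SZ)), SSZ))
  [7] S(S(add(add(SSSZ, SZ), SSZ)))
  [8] S(S(add(S(add(SSZ, SZ)), SSZ)))
  [9] S(S(S(add(add(SSZ, SZ), SSZ))))
  [10] S(S(S(add(S(add(SZ, SZ)), SSZ))))
  [11] S(S(S(S(add(add(SZ, SZ), SSZ)))))
  [12] S(S(S(S(add(S(add(Z, SZ)), SSZ)))))
  [13] S(S(S(S(S(add(add(Z, SZ), SSZ))))))
  [14] S(S(S(S(S(add(SZ, SSZ))))))
  [15] S(S(S(S(S(S(add(Z, SSZ)))))))
  [16] S^8(Z)

Term B:
  start: add(mul(SZ, Z), add(S^4(Z), S^4(Z)))
  [1] add(add(Z, mul(Z, Z)), add(S^4(Z), S^4(Z)))
  [2] add(mul(Z, Z), add(S^4(Z), S^4(Z)))
  [3] add(Z, add(S^4(Z), S^4(Z)))
  [4] add(S^4(Z), S^4(Z))
  [5] S(add(SSSZ, S^4(Z)))
  [6] S(S(add(SSZ, S^4(Z))))
  [7] S(S(S(add(SZ, S^4(Z)))))
  [8] S(S(S(S(add(Z, S^4(Z))))))
  [9] S^8(Z)

Answer: SAME — A ⇓ S^8(Z), B ⇓ S^8(Z)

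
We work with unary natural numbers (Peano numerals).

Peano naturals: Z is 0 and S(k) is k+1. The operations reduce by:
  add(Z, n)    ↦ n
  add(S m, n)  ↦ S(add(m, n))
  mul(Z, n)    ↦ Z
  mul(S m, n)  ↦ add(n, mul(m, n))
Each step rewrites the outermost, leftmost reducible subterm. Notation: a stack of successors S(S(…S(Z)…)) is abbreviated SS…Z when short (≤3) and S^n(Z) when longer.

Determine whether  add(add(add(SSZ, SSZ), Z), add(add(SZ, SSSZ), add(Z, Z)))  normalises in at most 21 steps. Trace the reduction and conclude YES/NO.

Answer: YES — reaches normal form S^8(Z) in 21 ≤ 21 steps

Working:
  start: add(add(add(SSZ, SSZ), Z), add(add(SZ, SSSZ), add(Z, Z)))
  [1] add(add(S(add(SZ, SSZ)), Z), add(add(SZ, SSSZ), add(Z, Z)))
  [2] add(S(add(add(SZ, SSZ), Z)), add(add(SZ, SSSZ), add(Z, Z)))
  [3] S(add(add(add(SZ, SSZ), Z), add(add(SZ, SSSZ), add(Z, Z))))
  [4] S(add(add(S(add(Z, SSZ)), Z), add(add(SZ, SSSZ), add(Z, Z))))
  [5] S(add(S(add(add(Z, SSZ), Z)), add(add(SZ, SSSZ), add(Z, Z))))
  [6] S(S(add(add(add(Z, SSZ), Z), add(add(SZ, SSSZ), add(Z, Z)))))
  [7] S(S(add(add(SSZ, Z), add(add(SZ, SSSZ), add(Z, Z)))))
  [8] S(S(add(S(add(SZ, Z)), add(add(SZ, SSSZ), add(Z, Z)))))
  [9] S(S(S(add(add(SZ, Z), add(add(SZ, SSSZ), add(Z, Z))))))
  [10] S(S(S(add(S(add(Z, Z)), add(add(SZ, SSSZ), add(Z, Z))))))
  [11] S(S(S(S(add(add(Z, Z), add(add(SZ, SSSZ), add(Z, Z)))))))
  [12] S(S(S(S(add(Z, add(add(SZ, SSSZ), add(Z, Z)))))))
  [13] S(S(S(S(add(add(SZ, SSSZ), add(Z, Z))))))
  [14] S(S(S(S(add(S(add(Z, SSSZ)), add(Z, Z))))))
  [15] S(S(S(S(S(add(add(Z, SSSZ), add(Z, Z)))))))
  [16] S(S(S(S(S(add(SSSZ, add(Z, Z)))))))
  [17] S(S(S(S(S(S(add(SSZ, add(Z, Z))))))))
  [18] S(S(S(S(S(S(S(add(SZ, add(Z, Z)))))))))
  [19] S(S(S(S(S(S(S(S(add(Z, add(Z, Z))))))))))
  [20] S(S(S(S(S(S(S(S(add(Z, Z)))))))))
  [21] S^8(Z)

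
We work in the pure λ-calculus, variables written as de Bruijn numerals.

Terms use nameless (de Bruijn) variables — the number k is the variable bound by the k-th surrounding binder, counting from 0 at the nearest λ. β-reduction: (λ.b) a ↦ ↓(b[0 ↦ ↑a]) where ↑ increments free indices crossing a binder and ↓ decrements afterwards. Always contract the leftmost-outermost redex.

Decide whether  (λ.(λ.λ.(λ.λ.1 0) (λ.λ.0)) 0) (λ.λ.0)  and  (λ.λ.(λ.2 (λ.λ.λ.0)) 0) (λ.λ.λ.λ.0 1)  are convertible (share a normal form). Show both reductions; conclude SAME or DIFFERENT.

Answer: DIFFERENT — A ⇓ λ.λ.λ.0, B ⇓ λ.λ.λ.λ.0 1

Derivation:
Term A:
  start: (λ.(λ.λ.(λ.λ.1 0) (λ.λ.0)) 0) (λ.λ.0)
  →1  (λ.λ.(λ.λ.1 0) (λ.λ.0)) (λ.λ.0)
  →2  λ.(λ.λ.1 0) (λ.λ.0)
  →3  λ.λ.(λ.λ.0) 0
  →4  λ.λ.λ.0

Term B:
  start: (λ.λ.(λ.2 (λ.λ.λ.0)) 0) (λ.λ.λ.λ.0 1)
  →1  λ.(λ.(λ.λ.λ.λ.0 1) (λ.λ.λ.0)) 0
  →2  λ.(λ.λ.λ.λ.0 1) (λ.λ.λ.0)
  →3  λ.λ.λ.λ.0 1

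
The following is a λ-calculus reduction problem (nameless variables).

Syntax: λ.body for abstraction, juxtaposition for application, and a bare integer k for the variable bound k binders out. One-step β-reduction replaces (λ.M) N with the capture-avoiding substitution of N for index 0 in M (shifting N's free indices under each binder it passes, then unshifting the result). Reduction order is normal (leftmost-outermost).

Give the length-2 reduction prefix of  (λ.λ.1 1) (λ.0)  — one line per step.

Answer: after 2 steps: λ.λ.0

Reduction:
  start: (λ.λ.1 1) (λ.0)
  [1] λ.(λ.0) (λ.0)
  [2] λ.λ.0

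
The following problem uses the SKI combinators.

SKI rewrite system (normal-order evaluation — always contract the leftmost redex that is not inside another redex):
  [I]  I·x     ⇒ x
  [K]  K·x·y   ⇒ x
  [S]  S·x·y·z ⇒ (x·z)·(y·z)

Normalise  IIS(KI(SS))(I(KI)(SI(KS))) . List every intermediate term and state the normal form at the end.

Answer: normal form = SII  (in 5 steps)

Working:
  start: IIS(KI(SS))(I(KI)(SI(KS)))
  step 1: IS(KI(SS))(I(KI)(SI(KS)))
  step 2: S(KI(SS))(I(KI)(SI(KS)))
  step 3: SI(I(KI)(SI(KS)))
  step 4: SI(KI(SI(KS)))
  step 5: SII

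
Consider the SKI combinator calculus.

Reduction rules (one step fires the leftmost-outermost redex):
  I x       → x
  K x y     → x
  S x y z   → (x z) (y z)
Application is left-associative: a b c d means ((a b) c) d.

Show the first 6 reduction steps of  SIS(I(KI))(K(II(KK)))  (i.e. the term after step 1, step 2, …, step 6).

  start: SIS(I(KI))(K(II(KK)))
  [1] I(I(KI))(S(I(KI)))(K(II(KK)))
  [2] I(KI)(S(I(KI)))(K(II(KK)))
  [3] KI(S(I(KI)))(K(II(KK)))
  [4] I(K(II(KK)))
  [5] K(II(KK))
  [6] K(I(KK))

Answer: after 6 steps: K(I(KK))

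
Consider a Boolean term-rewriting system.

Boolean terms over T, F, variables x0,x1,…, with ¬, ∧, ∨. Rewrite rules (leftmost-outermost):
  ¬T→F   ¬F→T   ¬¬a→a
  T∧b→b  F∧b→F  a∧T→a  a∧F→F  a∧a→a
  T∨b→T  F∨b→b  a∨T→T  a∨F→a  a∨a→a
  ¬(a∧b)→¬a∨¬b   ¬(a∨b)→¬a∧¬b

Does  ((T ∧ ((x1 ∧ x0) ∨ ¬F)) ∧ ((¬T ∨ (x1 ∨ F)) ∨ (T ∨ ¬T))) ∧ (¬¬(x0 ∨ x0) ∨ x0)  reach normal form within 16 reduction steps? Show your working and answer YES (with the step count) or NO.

Answer: YES — reaches normal form x0 in 13 ≤ 16 steps

Working:
  start: ((T ∧ ((x1 ∧ x0) ∨ ¬F)) ∧ ((¬T ∨ (x1 ∨ F)) ∨ (T ∨ ¬T))) ∧ (¬¬(x0 ∨ x0) ∨ x0)
  →1  (((x1 ∧ x0) ∨ ¬F) ∧ ((¬T ∨ (x1 ∨ F)) ∨ (T ∨ ¬T))) ∧ (¬¬(x0 ∨ x0) ∨ x0)
  →2  (((x1 ∧ x0) ∨ T) ∧ ((¬T ∨ (x1 ∨ F)) ∨ (T ∨ ¬T))) ∧ (¬¬(x0 ∨ x0) ∨ x0)
  →3  (T ∧ ((¬T ∨ (x1 ∨ F)) ∨ (T ∨ ¬T))) ∧ (¬¬(x0 ∨ x0) ∨ x0)
  →4  ((¬T ∨ (x1 ∨ F)) ∨ (T ∨ ¬T)) ∧ (¬¬(x0 ∨ x0) ∨ x0)
  →5  ((F ∨ (x1 ∨ F)) ∨ (T ∨ ¬T)) ∧ (¬¬(x0 ∨ x0) ∨ x0)
  →6  ((x1 ∨ F) ∨ (T ∨ ¬T)) ∧ (¬¬(x0 ∨ x0) ∨ x0)
  →7  (x1 ∨ (T ∨ ¬T)) ∧ (¬¬(x0 ∨ x0) ∨ x0)
  →8  (x1 ∨ T) ∧ (¬¬(x0 ∨ x0) ∨ x0)
  →9  T ∧ (¬¬(x0 ∨ x0) ∨ x0)
  →10  ¬¬(x0 ∨ x0) ∨ x0
  →11  (x0 ∨ x0) ∨ x0
  →12  x0 ∨ x0
  →13  x0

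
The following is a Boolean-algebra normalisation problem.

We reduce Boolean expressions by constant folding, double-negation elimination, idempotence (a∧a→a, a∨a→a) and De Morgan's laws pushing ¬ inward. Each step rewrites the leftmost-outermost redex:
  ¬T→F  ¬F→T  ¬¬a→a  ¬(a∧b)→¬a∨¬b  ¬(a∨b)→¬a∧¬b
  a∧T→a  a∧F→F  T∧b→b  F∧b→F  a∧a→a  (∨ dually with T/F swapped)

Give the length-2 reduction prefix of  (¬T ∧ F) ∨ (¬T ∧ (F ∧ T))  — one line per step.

  start: (¬T ∧ F) ∨ (¬T ∧ (F ∧ T))
  [1] F ∨ (¬T ∧ (F ∧ T))
  [2] ¬T ∧ (F ∧ T)

Answer: after 2 steps: ¬T ∧ (F ∧ T)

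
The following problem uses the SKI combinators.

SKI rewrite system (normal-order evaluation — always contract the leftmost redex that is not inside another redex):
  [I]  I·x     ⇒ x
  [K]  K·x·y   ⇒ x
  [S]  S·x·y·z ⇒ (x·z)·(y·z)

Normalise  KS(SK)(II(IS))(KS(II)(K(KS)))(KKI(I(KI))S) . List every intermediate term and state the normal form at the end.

  start: KS(SK)(II(IS))(KS(II)(K(KS)))(KKI(I(KI))S)
  →1  S(II(IS))(KS(II)(K(KS)))(KKI(I(KI))S)
  →2  II(IS)(KKI(I(KI))S)(KS(II)(K(KS))(KKI(I(KI))S))
  →3  I(IS)(KKI(I(KI))S)(KS(II)(K(KS))(KKI(I(KI))S))
  →4  IS(KKI(I(KI))S)(KS(II)(K(KS))(KKI(I(KI))S))
  →5  S(KKI(I(KI))S)(KS(II)(K(KS))(KKI(I(KI))S))
  →6  S(K(I(KI))S)(KS(II)(K(KS))(KKI(I(KI))S))
  →7  S(I(KI))(KS(II)(K(KS))(KKI(I(KI))S))
  →8  S(KI)(KS(II)(K(KS))(KKI(I(KI))S))
  →9  S(KI)(S(K(KS))(KKI(I(KI))S))
  →10  S(KI)(S(K(KS))(K(I(KI))S))
  →11  S(KI)(S(K(KS))(I(KI)))
  →12  S(KI)(S(K(KS))(KI))

Answer: normal form = S(KI)(S(K(KS))(KI))  (in 12 steps)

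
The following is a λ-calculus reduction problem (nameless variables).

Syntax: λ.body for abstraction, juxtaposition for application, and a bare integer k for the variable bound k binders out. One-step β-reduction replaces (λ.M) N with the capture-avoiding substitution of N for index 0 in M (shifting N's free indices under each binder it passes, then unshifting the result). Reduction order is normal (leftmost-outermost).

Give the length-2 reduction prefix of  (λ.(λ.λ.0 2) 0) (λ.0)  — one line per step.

Answer: after 2 steps: λ.0 (λ.0)

Working:
  start: (λ.(λ.λ.0 2) 0) (λ.0)
  →1  (λ.λ.0 (λ.0)) (λ.0)
  →2  λ.0 (λ.0)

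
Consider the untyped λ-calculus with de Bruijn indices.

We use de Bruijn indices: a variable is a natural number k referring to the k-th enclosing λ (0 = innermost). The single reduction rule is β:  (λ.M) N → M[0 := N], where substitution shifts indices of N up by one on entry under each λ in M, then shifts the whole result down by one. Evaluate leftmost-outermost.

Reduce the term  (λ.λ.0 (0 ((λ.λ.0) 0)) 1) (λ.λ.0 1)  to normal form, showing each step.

  start: (λ.λ.0 (0 ((λ.λ.0) 0)) 1) (λ.λ.0 1)
  step 1: λ.0 (0 ((λ.λ.0) 0)) (λ.λ.0 1)
  step 2: λ.0 (0 (λ.0)) (λ.λ.0 1)

Answer: normal form = λ.0 (0 (λ.0)) (λ.λ.0 1)  (in 2 steps)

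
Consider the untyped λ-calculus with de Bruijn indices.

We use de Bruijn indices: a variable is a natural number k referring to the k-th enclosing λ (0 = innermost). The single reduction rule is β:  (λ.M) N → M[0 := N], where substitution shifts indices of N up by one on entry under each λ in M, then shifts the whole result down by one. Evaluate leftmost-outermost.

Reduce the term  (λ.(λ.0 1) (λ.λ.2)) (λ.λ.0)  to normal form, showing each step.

Answer: normal form = λ.λ.λ.0  (in 3 steps)

Working:
  start: (λ.(λ.0 1) (λ.λ.2)) (λ.λ.0)
  step 1: (λ.0 (λ.λ.0)) (λ.λ.λ.λ.0)
  step 2: (λ.λ.λ.λ.0) (λ.λ.0)
  step 3: λ.λ.λ.0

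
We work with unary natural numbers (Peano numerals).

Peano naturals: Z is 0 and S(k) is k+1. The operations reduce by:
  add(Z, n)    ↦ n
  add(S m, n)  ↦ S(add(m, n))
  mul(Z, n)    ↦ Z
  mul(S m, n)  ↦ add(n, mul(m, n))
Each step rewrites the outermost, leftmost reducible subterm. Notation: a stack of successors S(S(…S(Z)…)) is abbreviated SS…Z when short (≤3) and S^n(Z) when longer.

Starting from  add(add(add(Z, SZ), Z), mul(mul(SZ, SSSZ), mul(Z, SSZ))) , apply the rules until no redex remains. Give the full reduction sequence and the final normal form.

  start: add(add(add(Z, SZ), Z), mul(mul(SZ, SSSZ), mul(Z, SSZ)))
  [1] add(add(SZ, Z), mul(mul(SZ, SSSZ), mul(Z, SSZ)))
  [2] add(S(add(Z, Z)), mul(mul(SZ, SSSZ), mul(Z, SSZ)))
  [3] S(add(add(Z, Z), mul(mul(SZ, SSSZ), mul(Z, SSZ))))
  [4] S(add(Z, mul(mul(SZ, SSSZ), mul(Z, SSZ))))
  [5] S(mul(mul(SZ, SSSZ), mul(Z, SSZ)))
  [6] S(mul(add(SSSZ, mul(Z, SSSZ)), mul(Z, SSZ)))
  [7] S(mul(S(add(SSZ, mul(Z, SSSZ))), mul(Z, SSZ)))
  [8] S(add(mul(Z, SSZ), mul(add(SSZ, mul(Z, SSSZ)), mul(Z, SSZ))))
  [9] S(add(Z, mul(add(SSZ, mul(Z, SSSZ)), mul(Z, SSZ))))
  [10] S(mul(add(SSZ, mul(Z, SSSZ)), mul(Z, SSZ)))
  [11] S(mul(S(add(SZ, mul(Z, SSSZ))), mul(Z, SSZ)))
  [12] S(add(mul(Z, SSZ), mul(add(SZ, mul(Z, SSSZ)), mul(Z, SSZ))))
  [13] S(add(Z, mul(add(SZ, mul(Z, SSSZ)), mul(Z, SSZ))))
  [14] S(mul(add(SZ, mul(Z, SSSZ)), mul(Z, SSZ)))
  [15] S(mul(S(add(Z, mul(Z, SSSZ))), mul(Z, SSZ)))
  [16] S(add(mul(Z, SSZ), mul(add(Z, mul(Z, SSSZ)), mul(Z, SSZ))))
  [17] S(add(Z, mul(add(Z, mul(Z, SSSZ)), mul(Z, SSZ))))
  [18] S(mul(add(Z, mul(Z, SSSZ)), mul(Z, SSZ)))
  [19] S(mul(mul(Z, SSSZ), mul(Z, SSZ)))
  [20] S(mul(Z, mul(Z, SSZ)))
  [21] SZ

Answer: normal form = SZ  (in 21 steps)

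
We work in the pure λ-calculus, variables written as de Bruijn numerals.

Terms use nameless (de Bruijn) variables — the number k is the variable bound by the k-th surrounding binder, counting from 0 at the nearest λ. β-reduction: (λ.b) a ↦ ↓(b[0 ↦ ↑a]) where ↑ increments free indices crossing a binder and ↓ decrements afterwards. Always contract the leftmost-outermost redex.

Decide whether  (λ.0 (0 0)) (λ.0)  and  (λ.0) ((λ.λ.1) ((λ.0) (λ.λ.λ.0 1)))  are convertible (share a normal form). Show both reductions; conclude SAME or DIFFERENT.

Answer: DIFFERENT — A ⇓ λ.0, B ⇓ λ.λ.λ.λ.0 1

Reduction:
Term A:
  start: (λ.0 (0 0)) (λ.0)
  step 1: (λ.0) ((λ.0) (λ.0))
  step 2: (λ.0) (λ.0)
  step 3: λ.0

Term B:
  start: (λ.0) ((λ.λ.1) ((λ.0) (λ.λ.λ.0 1)))
  step 1: (λ.λ.1) ((λ.0) (λ.λ.λ.0 1))
  step 2: λ.(λ.0) (λ.λ.λ.0 1)
  step 3: λ.λ.λ.λ.0 1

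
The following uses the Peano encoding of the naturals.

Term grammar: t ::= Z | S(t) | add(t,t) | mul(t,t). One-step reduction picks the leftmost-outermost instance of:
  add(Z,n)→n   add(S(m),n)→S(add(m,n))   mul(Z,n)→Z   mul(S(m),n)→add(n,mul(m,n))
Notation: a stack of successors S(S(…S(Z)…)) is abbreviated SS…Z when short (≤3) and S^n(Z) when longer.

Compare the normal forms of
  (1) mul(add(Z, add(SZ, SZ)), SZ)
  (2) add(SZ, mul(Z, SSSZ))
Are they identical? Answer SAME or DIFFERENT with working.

Term A:
  start: mul(add(Z, add(SZ, SZ)), SZ)
  →1  mul(add(SZ, SZ), SZ)
  →2  mul(S(add(Z, SZ)), SZ)
  →3  add(SZ, mul(add(Z, SZ), SZ))
  →4  S(add(Z, mul(add(Z, SZ), SZ)))
  →5  S(mul(add(Z, SZ), SZ))
  →6  S(mul(SZ, SZ))
  →7  S(add(SZ, mul(Z, SZ)))
  →8  S(S(add(Z, mul(Z, SZ))))
  →9  S(S(mul(Z, SZ)))
  →10  SSZ

Term B:
  start: add(SZ, mul(Z, SSSZ))
  →1  S(add(Z, mul(Z, SSSZ)))
  →2  S(mul(Z, SSSZ))
  →3  SZ

Answer: DIFFERENT — A ⇓ SSZ, B ⇓ SZ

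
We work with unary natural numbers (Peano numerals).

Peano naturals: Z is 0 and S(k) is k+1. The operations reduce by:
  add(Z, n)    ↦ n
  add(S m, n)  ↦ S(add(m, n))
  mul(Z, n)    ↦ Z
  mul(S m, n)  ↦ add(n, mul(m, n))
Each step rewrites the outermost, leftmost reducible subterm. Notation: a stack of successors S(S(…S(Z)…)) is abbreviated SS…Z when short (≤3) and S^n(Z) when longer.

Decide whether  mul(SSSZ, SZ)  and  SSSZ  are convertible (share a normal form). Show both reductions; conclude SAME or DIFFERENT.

Term A:
  start: mul(SSSZ, SZ)
  [1] add(SZ, mul(SSZ, SZ))
  [2] S(add(Z, mul(SSZ, SZ)))
  [3] S(mul(SSZ, SZ))
  [4] S(add(SZ, mul(SZ, SZ)))
  [5] S(S(add(Z, mul(SZ, SZ))))
  [6] S(S(mul(SZ, SZ)))
  [7] S(S(add(SZ, mul(Z, SZ))))
  [8] S(S(S(add(Z, mul(Z, SZ)))))
  [9] S(S(S(mul(Z, SZ))))
  [10] SSSZ

Term B:
  start: SSSZ

Answer: SAME — A ⇓ SSSZ, B ⇓ SSSZ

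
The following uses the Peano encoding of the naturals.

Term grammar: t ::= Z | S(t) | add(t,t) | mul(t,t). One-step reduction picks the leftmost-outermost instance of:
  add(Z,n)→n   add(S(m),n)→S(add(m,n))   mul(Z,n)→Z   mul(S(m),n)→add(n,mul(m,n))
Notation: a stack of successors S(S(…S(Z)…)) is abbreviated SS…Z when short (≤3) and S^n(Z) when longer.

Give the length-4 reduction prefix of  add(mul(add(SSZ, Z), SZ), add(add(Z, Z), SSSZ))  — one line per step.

  start: add(mul(add(SSZ, Z), SZ), add(add(Z, Z), SSSZ))
  [1] add(mul(S(add(SZ, Z)), SZ), add(add(Z, Z), SSSZ))
  [2] add(add(SZ, mul(add(SZ, Z), SZ)), add(add(Z, Z), SSSZ))
  [3] add(S(add(Z, mul(add(SZ, Z), SZ))), add(add(Z, Z), SSSZ))
  [4] S(add(add(Z, mul(add(SZ, Z), SZ)), add(add(Z, Z), SSSZ)))

Answer: after 4 steps: S(add(add(Z, mul(add(SZ, Z), SZ)), add(add(Z, Z), SSSZ)))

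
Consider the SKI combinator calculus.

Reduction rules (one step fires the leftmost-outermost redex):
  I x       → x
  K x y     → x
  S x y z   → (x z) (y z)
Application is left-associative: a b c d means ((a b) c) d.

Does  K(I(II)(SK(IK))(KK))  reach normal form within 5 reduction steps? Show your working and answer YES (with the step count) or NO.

Answer: YES — reaches normal form K(KK) in 5 ≤ 5 steps

Derivation:
  start: K(I(II)(SK(IK))(KK))
  step 1: K(II(SK(IK))(KK))
  step 2: K(I(SK(IK))(KK))
  step 3: K(SK(IK)(KK))
  step 4: K(K(KK)(IK(KK)))
  step 5: K(KK)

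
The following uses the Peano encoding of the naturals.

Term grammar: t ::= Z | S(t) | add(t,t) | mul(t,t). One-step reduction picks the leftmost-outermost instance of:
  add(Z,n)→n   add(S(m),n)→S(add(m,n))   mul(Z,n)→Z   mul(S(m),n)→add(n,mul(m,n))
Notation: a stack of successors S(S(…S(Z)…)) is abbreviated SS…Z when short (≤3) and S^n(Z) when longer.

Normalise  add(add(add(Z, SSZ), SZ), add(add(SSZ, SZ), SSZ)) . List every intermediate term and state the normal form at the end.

Answer: normal form = S^8(Z)  (in 15 steps)

Derivation:
  start: add(add(add(Z, SSZ), SZ), add(add(SSZ, SZ), SSZ))
  [1] add(add(SSZ, SZ), add(add(SSZ, SZ), SSZ))
  [2] add(S(add(SZ, SZ)), add(add(SSZ, SZ), SSZ))
  [3] S(add(add(SZ, SZ), add(add(SSZ, SZ), SSZ)))
  [4] S(add(S(add(Z, SZ)), add(add(SSZ, SZ), SSZ)))
  [5] S(S(add(add(Z, SZ), add(add(SSZ, SZ), SSZ))))
  [6] S(S(add(SZ, add(add(SSZ, SZ), SSZ))))
  [7] S(S(S(add(Z, add(add(SSZ, SZ), SSZ)))))
  [8] S(S(S(add(add(SSZ, SZ), SSZ))))
  [9] S(S(S(add(S(add(SZ, SZ)), SSZ))))
  [10] S(S(S(S(add(add(SZ, SZ), SSZ)))))
  [11] S(S(S(S(add(S(add(Z, SZ)), SSZ)))))
  [12] S(S(S(S(S(add(add(Z, SZ), SSZ))))))
  [13] S(S(S(S(S(add(SZ, SSZ))))))
  [14] S(S(S(S(S(S(add(Z, SSZ)))))))
  [15] S^8(Z)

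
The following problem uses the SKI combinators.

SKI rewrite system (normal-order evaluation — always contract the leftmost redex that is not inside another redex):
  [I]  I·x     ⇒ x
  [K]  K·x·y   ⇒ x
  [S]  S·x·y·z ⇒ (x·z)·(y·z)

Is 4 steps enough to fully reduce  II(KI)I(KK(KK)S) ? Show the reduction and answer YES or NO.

  start: II(KI)I(KK(KK)S)
  →1  I(KI)I(KK(KK)S)
  →2  KII(KK(KK)S)
  →3  I(KK(KK)S)
  →4  KK(KK)S

Answer: NO — after 4 steps the term is KK(KK)S, not yet normal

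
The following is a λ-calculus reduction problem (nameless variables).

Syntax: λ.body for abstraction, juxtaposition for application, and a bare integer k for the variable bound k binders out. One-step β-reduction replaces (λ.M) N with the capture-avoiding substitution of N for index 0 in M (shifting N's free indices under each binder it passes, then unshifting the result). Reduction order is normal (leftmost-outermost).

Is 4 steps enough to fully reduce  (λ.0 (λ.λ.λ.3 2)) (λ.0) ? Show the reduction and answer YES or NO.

Answer: YES — reaches normal form λ.λ.λ.2 in 3 ≤ 4 steps

Reduction:
  start: (λ.0 (λ.λ.λ.3 2)) (λ.0)
  step 1: (λ.0) (λ.λ.λ.(λ.0) 2)
  step 2: λ.λ.λ.(λ.0) 2
  step 3: λ.λ.λ.2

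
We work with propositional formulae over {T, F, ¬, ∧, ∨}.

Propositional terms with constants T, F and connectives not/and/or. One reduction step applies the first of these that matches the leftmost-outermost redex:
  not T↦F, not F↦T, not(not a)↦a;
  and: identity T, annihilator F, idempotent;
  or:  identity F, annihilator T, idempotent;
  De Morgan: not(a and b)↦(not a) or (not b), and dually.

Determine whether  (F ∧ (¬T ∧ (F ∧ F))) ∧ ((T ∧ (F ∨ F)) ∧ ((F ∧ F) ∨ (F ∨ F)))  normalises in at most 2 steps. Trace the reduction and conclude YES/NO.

Answer: YES — reaches normal form F in 2 ≤ 2 steps

Reduction:
  start: (F ∧ (¬T ∧ (F ∧ F))) ∧ ((T ∧ (F ∨ F)) ∧ ((F ∧ F) ∨ (F ∨ F)))
  →1  F ∧ ((T ∧ (F ∨ F)) ∧ ((F ∧ F) ∨ (F ∨ F)))
  →2  F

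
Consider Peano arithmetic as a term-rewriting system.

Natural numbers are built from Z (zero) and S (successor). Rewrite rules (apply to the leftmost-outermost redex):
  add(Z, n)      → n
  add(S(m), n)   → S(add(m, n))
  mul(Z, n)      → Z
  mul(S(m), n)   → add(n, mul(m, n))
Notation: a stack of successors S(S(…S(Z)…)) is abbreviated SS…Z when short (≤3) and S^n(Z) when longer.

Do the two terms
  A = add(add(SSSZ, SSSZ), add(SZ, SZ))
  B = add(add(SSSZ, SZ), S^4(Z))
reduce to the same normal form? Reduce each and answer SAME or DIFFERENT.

Answer: SAME — A ⇓ S^8(Z), B ⇓ S^8(Z)

Reduction:
Term A:
  start: add(add(SSSZ, SSSZ), add(SZ, SZ))
  [1] add(S(add(SSZ, SSSZ)), add(SZ, SZ))
  [2] S(add(add(SSZ, SSSZ), add(SZ, SZ)))
  [3] S(add(S(add(SZ, SSSZ)), add(SZ, SZ)))
  [4] S(S(add(add(SZ, SSSZ), add(SZ, SZ))))
  [5] S(S(add(S(add(Z, SSSZ)), add(SZ, SZ))))
  [6] S(S(S(add(add(Z, SSSZ), add(SZ, SZ)))))
  [7] S(S(S(add(SSSZ, add(SZ, SZ)))))
  [8] S(S(S(S(add(SSZ, add(SZ, SZ))))))
  [9] S(S(S(S(S(add(SZ, add(SZ, SZ)))))))
  [10] S(S(S(S(S(S(add(Z, add(SZ, SZ))))))))
  [11] S(S(S(S(S(S(add(SZ, SZ)))))))
  [12] S(S(S(S(S(S(S(add(Z, SZ))))))))
  [13] S^8(Z)

Term B:
  start: add(add(SSSZ, SZ), S^4(Z))
  [1] add(S(add(SSZ, SZ)), S^4(Z))
  [2] S(add(add(SSZ, SZ), S^4(Z)))
  [3] S(add(S(add(SZ, SZ)), S^4(Z)))
  [4] S(S(add(add(SZ, SZ), S^4(Z))))
  [5] S(S(add(S(add(Z, SZ)), S^4(Z))))
  [6] S(S(S(add(add(Z, SZ), S^4(Z)))))
  [7] S(S(S(add(SZ, S^4(Z)))))
  [8] S(S(S(S(add(Z, S^4(Z))))))
  [9] S^8(Z)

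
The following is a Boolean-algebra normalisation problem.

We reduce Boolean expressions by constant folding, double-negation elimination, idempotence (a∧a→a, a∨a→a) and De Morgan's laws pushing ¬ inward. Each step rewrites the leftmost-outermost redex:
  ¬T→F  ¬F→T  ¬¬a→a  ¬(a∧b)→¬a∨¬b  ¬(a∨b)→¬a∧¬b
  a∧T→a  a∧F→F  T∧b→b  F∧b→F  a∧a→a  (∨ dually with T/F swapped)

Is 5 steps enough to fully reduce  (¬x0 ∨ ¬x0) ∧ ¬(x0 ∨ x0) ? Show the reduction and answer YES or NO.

  start: (¬x0 ∨ ¬x0) ∧ ¬(x0 ∨ x0)
  step 1: ¬x0 ∧ ¬(x0 ∨ x0)
  step 2: ¬x0 ∧ (¬x0 ∧ ¬x0)
  step 3: ¬x0 ∧ ¬x0
  step 4: ¬x0

Answer: YES — reaches normal form ¬x0 in 4 ≤ 5 steps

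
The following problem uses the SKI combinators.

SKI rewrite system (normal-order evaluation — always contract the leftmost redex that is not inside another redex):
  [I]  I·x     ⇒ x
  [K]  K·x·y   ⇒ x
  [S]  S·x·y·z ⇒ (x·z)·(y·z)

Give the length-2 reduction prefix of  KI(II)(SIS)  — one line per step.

Answer: after 2 steps: SIS

Reduction:
  start: KI(II)(SIS)
  [1] I(SIS)
  [2] SIS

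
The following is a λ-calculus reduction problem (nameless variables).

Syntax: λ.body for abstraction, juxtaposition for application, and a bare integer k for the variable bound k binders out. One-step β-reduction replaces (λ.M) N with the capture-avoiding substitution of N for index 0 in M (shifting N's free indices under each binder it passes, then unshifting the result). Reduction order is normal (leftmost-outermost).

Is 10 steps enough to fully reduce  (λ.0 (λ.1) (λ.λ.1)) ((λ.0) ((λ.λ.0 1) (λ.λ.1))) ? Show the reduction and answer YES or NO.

  start: (λ.0 (λ.1) (λ.λ.1)) ((λ.0) ((λ.λ.0 1) (λ.λ.1)))
  step 1: (λ.0) ((λ.λ.0 1) (λ.λ.1)) (λ.(λ.0) ((λ.λ.0 1) (λ.λ.1))) (λ.λ.1)
  step 2: (λ.λ.0 1) (λ.λ.1) (λ.(λ.0) ((λ.λ.0 1) (λ.λ.1))) (λ.λ.1)
  step 3: (λ.0 (λ.λ.1)) (λ.(λ.0) ((λ.λ.0 1) (λ.λ.1))) (λ.λ.1)
  step 4: (λ.(λ.0) ((λ.λ.0 1) (λ.λ.1))) (λ.λ.1) (λ.λ.1)
  step 5: (λ.0) ((λ.λ.0 1) (λ.λ.1)) (λ.λ.1)
  step 6: (λ.λ.0 1) (λ.λ.1) (λ.λ.1)
  step 7: (λ.0 (λ.λ.1)) (λ.λ.1)
  step 8: (λ.λ.1) (λ.λ.1)
  step 9: λ.λ.λ.1

Answer: YES — reaches normal form λ.λ.λ.1 in 9 ≤ 10 steps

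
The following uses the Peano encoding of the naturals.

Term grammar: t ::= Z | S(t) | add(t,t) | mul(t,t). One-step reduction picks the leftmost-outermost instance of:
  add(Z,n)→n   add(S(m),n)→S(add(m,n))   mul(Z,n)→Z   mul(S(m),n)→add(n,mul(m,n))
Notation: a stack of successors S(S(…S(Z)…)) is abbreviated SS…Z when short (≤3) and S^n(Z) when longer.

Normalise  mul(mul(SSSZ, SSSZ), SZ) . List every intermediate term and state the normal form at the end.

Answer: normal form = S^9(Z)  (in 44 steps)

Derivation:
  start: mul(mul(SSSZ, SSSZ), SZ)
  [1] mul(add(SSSZ, mul(SSZ, SSSZ)), SZ)
  [2] mul(S(add(SSZ, mul(SSZ, SSSZ))), SZ)
  [3] add(SZ, mul(add(SSZ, mul(SSZ, SSSZ)), SZ))
  [4] S(add(Z, mul(add(SSZ, mul(SSZ, SSSZ)), SZ)))
  [5] S(mul(add(SSZ, mul(SSZ, SSSZ)), SZ))
  [6] S(mul(S(add(SZ, mul(SSZ, SSSZ))), SZ))
  [7] S(add(SZ, mul(add(SZ, mul(SSZ, SSSZ)), SZ)))
  [8] S(S(add(Z, mul(add(SZ, mul(SSZ, SSSZ)), SZ))))
  [9] S(S(mul(add(SZ, mul(SSZ, SSSZ)), SZ)))
  [10] S(S(mul(S(add(Z, mul(SSZ, SSSZ))), SZ)))
  [11] S(S(add(SZ, mul(add(Z, mul(SSZ, SSSZ)), SZ))))
  [12] S(S(S(add(Z, mul(add(Z, mul(SSZ, SSSZ)), SZ)))))
  [13] S(S(S(mul(add(Z, mul(SSZ, SSSZ)), SZ))))
  [14] S(S(S(mul(mul(SSZ, SSSZ), SZ))))
  [15] S(S(S(mul(add(SSSZ, mul(SZ, SSSZ)), SZ))))
  [16] S(S(S(mul(S(add(SSZ, mul(SZ, SSSZ))), SZ))))
  [17] S(S(S(add(SZ, mul(add(SSZ, mul(SZ, SSSZ)), SZ)))))
  [18] S(S(S(S(add(Z, mul(add(SSZ, mul(SZ, SSSZ)), SZ))))))
  [19] S(S(S(S(mul(add(SSZ, mul(SZ, SSSZ)), SZ)))))
  [20] S(S(S(S(mul(S(add(SZ, mul(SZ, SSSZ))), SZ)))))
  [21] S(S(S(S(add(SZ, mul(add(SZ, mul(SZ, SSSZ)), SZ))))))
  [22] S(S(S(S(S(add(Z, mul(add(SZ, mul(SZ, SSSZ)), SZ)))))))
  [23] S(S(S(S(S(mul(add(SZ, mul(SZ, SSSZ)), SZ))))))
  [24] S(S(S(S(S(mul(S(add(Z, mul(SZ, SSSZ))), SZ))))))
  [25] S(S(S(S(S(add(SZ, mul(add(Z, mul(SZ, SSSZ)), SZ)))))))
  [26] S(S(S(S(S(S(add(Z, mul(add(Z, mul(SZ, SSSZ)), SZ))))))))
  [27] S(S(S(S(S(S(mul(add(Z, mul(SZ, SSSZ)), SZ)))))))
  [28] S(S(S(S(S(S(mul(mul(SZ, SSSZ), SZ)))))))
  [29] S(S(S(S(S(S(mul(add(SSSZ, mul(Z, SSSZ)), SZ)))))))
  [30] S(S(S(S(S(S(mul(S(add(SSZ, mul(Z, SSSZ))), SZ)))))))
  [31] S(S(S(S(S(S(add(SZ, mul(add(SSZ, mul(Z, SSSZ)), SZ))))))))
  [32] S(S(S(S(S(S(S(add(Z, mul(add(SSZ, mul(Z, SSSZ)), SZ)))))))))
  [33] S(S(S(S(S(S(S(mul(add(SSZ, mul(Z, SSSZ)), SZ))))))))
  [34] S(S(S(S(S(S(S(mul(S(add(SZ, mul(Z, SSSZ))), SZ))))))))
  [35] S(S(S(S(S(S(S(add(SZ, mul(add(SZ, mul(Z, SSSZ)), SZ)))))))))
  [36] S(S(S(S(S(S(S(S(add(Z, mul(add(SZ, mul(Z, SSSZ)), SZ))))))))))
  [37] S(S(S(S(S(S(S(S(mul(add(SZ, mul(Z, SSSZ)), SZ)))))))))
  [38] S(S(S(S(S(S(S(S(mul(S(add(Z, mul(Z, SSSZ))), SZ)))))))))
  [39] S(S(S(S(S(S(S(S(add(SZ, mul(add(Z, mul(Z, SSSZ)), SZ))))))))))
  [40] S(S(S(S(S(S(S(S(S(add(Z, mul(add(Z, mul(Z, SSSZ)), SZ)))))))))))
  [41] S(S(S(S(S(S(S(S(S(mul(add(Z, mul(Z, SSSZ)), SZ))))))))))
  [42] S(S(S(S(S(S(S(S(S(mul(mul(Z, SSSZ), SZ))))))))))
  [43] S(S(S(S(S(S(S(S(S(mul(Z, SZ))))))))))
  [44] S^9(Z)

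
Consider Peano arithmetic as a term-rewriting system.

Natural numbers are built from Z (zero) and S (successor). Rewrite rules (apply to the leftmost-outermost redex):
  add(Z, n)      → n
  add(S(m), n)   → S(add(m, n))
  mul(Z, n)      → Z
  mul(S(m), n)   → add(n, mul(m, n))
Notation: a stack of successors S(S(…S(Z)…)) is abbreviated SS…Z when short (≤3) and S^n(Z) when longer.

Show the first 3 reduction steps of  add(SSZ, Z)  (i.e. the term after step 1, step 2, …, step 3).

  start: add(SSZ, Z)
  step 1: S(add(SZ, Z))
  step 2: S(S(add(Z, Z)))
  step 3: SSZ

Answer: after 3 steps: SSZ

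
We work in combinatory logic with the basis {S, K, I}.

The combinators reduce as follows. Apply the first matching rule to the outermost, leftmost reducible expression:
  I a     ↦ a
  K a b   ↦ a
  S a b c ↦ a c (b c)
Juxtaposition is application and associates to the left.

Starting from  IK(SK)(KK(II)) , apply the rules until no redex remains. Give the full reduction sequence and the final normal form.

  start: IK(SK)(KK(II))
  [1] K(SK)(KK(II))
  [2] SK

Answer: normal form = SK  (in 2 steps)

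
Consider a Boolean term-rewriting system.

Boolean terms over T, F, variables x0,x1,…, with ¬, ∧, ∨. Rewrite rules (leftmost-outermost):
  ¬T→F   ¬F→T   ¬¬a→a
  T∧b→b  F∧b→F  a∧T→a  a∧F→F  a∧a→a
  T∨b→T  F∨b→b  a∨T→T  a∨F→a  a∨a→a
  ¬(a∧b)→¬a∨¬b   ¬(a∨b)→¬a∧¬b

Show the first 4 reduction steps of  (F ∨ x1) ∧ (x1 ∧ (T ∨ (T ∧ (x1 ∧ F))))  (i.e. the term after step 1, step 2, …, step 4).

Answer: after 4 steps: x1

Reduction:
  start: (F ∨ x1) ∧ (x1 ∧ (T ∨ (T ∧ (x1 ∧ F))))
  [1] x1 ∧ (x1 ∧ (T ∨ (T ∧ (x1 ∧ F))))
  [2] x1 ∧ (x1 ∧ T)
  [3] x1 ∧ x1
  [4] x1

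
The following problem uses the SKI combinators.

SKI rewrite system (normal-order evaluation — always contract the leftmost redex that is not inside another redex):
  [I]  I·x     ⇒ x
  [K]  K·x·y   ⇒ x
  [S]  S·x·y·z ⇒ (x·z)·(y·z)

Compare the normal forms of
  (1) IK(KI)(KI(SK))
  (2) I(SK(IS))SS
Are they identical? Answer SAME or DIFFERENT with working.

Term A:
  start: IK(KI)(KI(SK))
  [1] K(KI)(KI(SK))
  [2] KI

Term B:
  start: I(SK(IS))SS
  [1] SK(IS)SS
  [2] KS(ISS)S
  [3] SS

Answer: DIFFERENT — A ⇓ KI, B ⇓ SS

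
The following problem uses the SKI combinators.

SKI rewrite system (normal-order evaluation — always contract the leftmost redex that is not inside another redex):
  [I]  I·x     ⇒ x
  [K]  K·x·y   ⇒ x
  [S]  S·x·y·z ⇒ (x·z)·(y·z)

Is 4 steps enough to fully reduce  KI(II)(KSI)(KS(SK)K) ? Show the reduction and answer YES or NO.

Answer: YES — reaches normal form S(SK) in 4 ≤ 4 steps

Working:
  start: KI(II)(KSI)(KS(SK)K)
  [1] I(KSI)(KS(SK)K)
  [2] KSI(KS(SK)K)
  [3] S(KS(SK)K)
  [4] S(SK)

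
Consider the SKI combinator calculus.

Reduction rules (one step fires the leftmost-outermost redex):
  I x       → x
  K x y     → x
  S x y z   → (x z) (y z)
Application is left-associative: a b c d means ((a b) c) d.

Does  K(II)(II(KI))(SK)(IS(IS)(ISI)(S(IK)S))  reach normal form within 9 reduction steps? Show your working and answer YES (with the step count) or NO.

  start: K(II)(II(KI))(SK)(IS(IS)(ISI)(S(IK)S))
  step 1: II(SK)(IS(IS)(ISI)(S(IK)S))
  step 2: I(SK)(IS(IS)(ISI)(S(IK)S))
  step 3: SK(IS(IS)(ISI)(S(IK)S))
  step 4: SK(S(IS)(ISI)(S(IK)S))
  step 5: SK(IS(S(IK)S)(ISI(S(IK)S)))
  step 6: SK(S(S(IK)S)(ISI(S(IK)S)))
  step 7: SK(S(SKS)(ISI(S(IK)S)))
  step 8: SK(S(SKS)(SI(S(IK)S)))
  step 9: SK(S(SKS)(SI(SKS)))

Answer: YES — reaches normal form SK(S(SKS)(SI(SKS))) in 9 ≤ 9 steps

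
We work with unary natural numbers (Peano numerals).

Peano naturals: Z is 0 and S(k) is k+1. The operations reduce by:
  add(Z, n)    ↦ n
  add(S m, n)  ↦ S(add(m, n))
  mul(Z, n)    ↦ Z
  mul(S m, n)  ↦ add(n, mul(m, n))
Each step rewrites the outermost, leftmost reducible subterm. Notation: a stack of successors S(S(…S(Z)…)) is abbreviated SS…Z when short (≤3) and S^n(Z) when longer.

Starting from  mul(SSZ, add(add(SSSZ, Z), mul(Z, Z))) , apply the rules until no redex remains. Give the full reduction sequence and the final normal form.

Answer: normal form = S^6(Z)  (in 29 steps)

Reduction:
  start: mul(SSZ, add(add(SSSZ, Z), mul(Z, Z)))
  step 1: add(add(add(SSSZ, Z), mul(Z, Z)), mul(SZ, add(add(SSSZ, Z), mul(Z, Z))))
  step 2: add(add(S(add(SSZ, Z)), mul(Z, Z)), mul(SZ, add(add(SSSZ, Z), mul(Z, Z))))
  step 3: add(S(add(add(SSZ, Z), mul(Z, Z))), mul(SZ, add(add(SSSZ, Z), mul(Z, Z))))
  step 4: S(add(add(add(SSZ, Z), mul(Z, Z)), mul(SZ, add(add(SSSZ, Z), mul(Z, Z)))))
  step 5: S(add(add(S(add(SZ, Z)), mul(Z, Z)), mul(SZ, add(add(SSSZ, Z), mul(Z, Z)))))
  step 6: S(add(S(add(add(SZ, Z), mul(Z, Z))), mul(SZ, add(add(SSSZ, Z), mul(Z, Z)))))
  step 7: S(S(add(add(add(SZ, Z), mul(Z, Z)), mul(SZ, add(add(SSSZ, Z), mul(Z, Z))))))
  step 8: S(S(add(add(S(add(Z, Z)), mul(Z, Z)), mul(SZ, add(add(SSSZ, Z), mul(Z, Z))))))
  step 9: S(S(add(S(add(add(Z, Z), mul(Z, Z))), mul(SZ, add(add(SSSZ, Z), mul(Z, Z))))))
  step 10: S(S(S(add(add(add(Z, Z), mul(Z, Z)), mul(SZ, add(add(SSSZ, Z), mul(Z, Z)))))))
  step 11: S(S(S(add(add(Z, mul(Z, Z)), mul(SZ, add(add(SSSZ, Z), mul(Z, Z)))))))
  step 12: S(S(S(add(mul(Z, Z), mul(SZ, add(add(SSSZ, Z), mul(Z, Z)))))))
  step 13: S(S(S(add(Z, mul(SZ, add(add(SSSZ, Z), mul(Z, Z)))))))
  step 14: S(S(S(mul(SZ, add(add(SSSZ, Z), mul(Z, Z))))))
  step 15: S(S(S(add(add(add(SSSZ, Z), mul(Z, Z)), mul(Z, add(add(SSSZ, Z), mul(Z, Z)))))))
  step 16: S(S(S(add(add(S(add(SSZ, Z)), mul(Z, Z)), mul(Z, add(add(SSSZ, Z), mul(Z, Z)))))))
  step 17: S(S(S(add(S(add(add(SSZ, Z), mul(Z, Z))), mul(Z, add(add(SSSZ, Z), mul(Z, Z)))))))
  step 18: S(S(S(S(add(add(add(SSZ, Z), mul(Z, Z)), mul(Z, add(add(SSSZ, Z), mul(Z, Z))))))))
  step 19: S(S(S(S(add(add(S(add(SZ, Z)), mul(Z, Z)), mul(Z, add(add(SSSZ, Z), mul(Z, Z))))))))
  step 20: S(S(S(S(add(S(add(add(SZ, Z), mul(Z, Z))), mul(Z, add(add(SSSZ, Z), mul(Z, Z))))))))
  step 21: S(S(S(S(S(add(add(add(SZ, Z), mul(Z, Z)), mul(Z, add(add(SSSZ, Z), mul(Z, Z)))))))))
  step 22: S(S(S(S(S(add(add(S(add(Z, Z)), mul(Z, Z)), mul(Z, add(add(SSSZ, Z), mul(Z, Z)))))))))
  step 23: S(S(S(S(S(add(S(add(add(Z, Z), mul(Z, Z))), mul(Z, add(add(SSSZ, Z), mul(Z, Z)))))))))
  step 24: S(S(S(S(S(S(add(add(add(Z, Z), mul(Z, Z)), mul(Z, add(add(SSSZ, Z), mul(Z, Z))))))))))
  step 25: S(S(S(S(S(S(add(add(Z, mul(Z, Z)), mul(Z, add(add(SSSZ, Z), mul(Z, Z))))))))))
  step 26: S(S(S(S(S(S(add(mul(Z, Z), mul(Z, add(add(SSSZ, Z), mul(Z, Z))))))))))
  step 27: S(S(S(S(S(S(add(Z, mul(Z, add(add(SSSZ, Z), mul(Z, Z))))))))))
  step 28: S(S(S(S(S(S(mul(Z, add(add(SSSZ, Z), mul(Z, Z)))))))))
  step 29: S^6(Z)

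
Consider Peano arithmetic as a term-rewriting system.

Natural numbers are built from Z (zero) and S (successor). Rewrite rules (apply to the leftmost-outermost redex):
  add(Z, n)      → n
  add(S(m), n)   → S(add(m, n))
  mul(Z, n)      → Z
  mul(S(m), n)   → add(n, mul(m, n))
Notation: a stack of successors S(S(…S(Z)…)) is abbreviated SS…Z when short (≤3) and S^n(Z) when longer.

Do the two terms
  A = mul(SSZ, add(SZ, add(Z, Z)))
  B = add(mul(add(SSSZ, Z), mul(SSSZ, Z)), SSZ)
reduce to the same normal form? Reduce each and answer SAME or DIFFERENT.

Answer: SAME — A ⇓ SSZ, B ⇓ SSZ

Derivation:
Term A:
  start: mul(SSZ, add(SZ, add(Z, Z)))
  [1] add(add(SZ, add(Z, Z)), mul(SZ, add(SZ, add(Z, Z))))
  [2] add(S(add(Z, add(Z, Z))), mul(SZ, add(SZ, add(Z, Z))))
  [3] S(add(add(Z, add(Z, Z)), mul(SZ, add(SZ, add(Z, Z)))))
  [4] S(add(add(Z, Z), mul(SZ, add(SZ, add(Z, Z)))))
  [5] S(add(Z, mul(SZ, add(SZ, add(Z, Z)))))
  [6] S(mul(SZ, add(SZ, add(Z, Z))))
  [7] S(add(add(SZ, add(Z, Z)), mul(Z, add(SZ, add(Z, Z)))))
  [8] S(add(S(add(Z, add(Z, Z))), mul(Z, add(SZ, add(Z, Z)))))
  [9] S(S(add(add(Z, add(Z, Z)), mul(Z, add(SZ, add(Z, Z))))))
  [10] S(S(add(add(Z, Z), mul(Z, add(SZ, add(Z, Z))))))
  [11] S(S(add(Z, mul(Z, add(SZ, add(Z, Z))))))
  [12] S(S(mul(Z, add(SZ, add(Z, Z)))))
  [13] SSZ

Term B:
  start: add(mul(add(SSSZ, Z), mul(SSSZ, Z)), SSZ)
  [1] add(mul(S(add(SSZ, Z)), mul(SSSZ, Z)), SSZ)
  [2] add(add(mul(SSSZ, Z), mul(add(SSZ, Z), mul(SSSZ, Z))), SSZ)
  [3] add(add(add(Z, mul(SSZ, Z)), mul(add(SSZ, Z), mul(SSSZ, Z))), SSZ)
  [4] add(add(mul(SSZ, Z), mul(add(SSZ, Z), mul(SSSZ, Z))), SSZ)
  [5] add(add(add(Z, mul(SZ, Z)), mul(add(SSZ, Z), mul(SSSZ, Z))), SSZ)
  [6] add(add(mul(SZ, Z), mul(add(SSZ, Z), mul(SSSZ, Z))), SSZ)
  [7] add(add(add(Z, mul(Z, Z)), mul(add(SSZ, Z), mul(SSSZ, Z))), SSZ)
  [8] add(add(mul(Z, Z), mul(add(SSZ, Z), mul(SSSZ, Z))), SSZ)
  [9] add(add(Z, mul(add(SSZ, Z), mul(SSSZ, Z))), SSZ)
  [10] add(mul(add(SSZ, Z), mul(SSSZ, Z)), SSZ)
  [11] add(mul(S(add(SZ, Z)), mul(SSSZ, Z)), SSZ)
  [12] add(add(mul(SSSZ, Z), mul(add(SZ, Z), mul(SSSZ, Z))), SSZ)
  [13] add(add(add(Z, mul(SSZ, Z)), mul(add(SZ, Z), mul(SSSZ, Z))), SSZ)
  [14] add(add(mul(SSZ, Z), mul(add(SZ, Z), mul(SSSZ, Z))), SSZ)
  [15] add(add(add(Z, mul(SZ, Z)), mul(add(SZ, Z), mul(SSSZ, Z))), SSZ)
  [16] add(add(mul(SZ, Z), mul(add(SZ, Z), mul(SSSZ, Z))), SSZ)
  [17] add(add(add(Z, mul(Z, Z)), mul(add(SZ, Z), mul(SSSZ, Z))), SSZ)
  [18] add(add(mul(Z, Z), mul(add(SZ, Z), mul(SSSZ, Z))), SSZ)
  [19] add(add(Z, mul(add(SZ, Z), mul(SSSZ, Z))), SSZ)
  [20] add(mul(add(SZ, Z), mul(SSSZ, Z)), SSZ)
  [21] add(mul(S(add(Z, Z)), mul(SSSZ, Z)), SSZ)
  [22] add(add(mul(SSSZ, Z), mul(add(Z, Z), mul(SSSZ, Z))), SSZ)
  [23] add(add(add(Z, mul(SSZ, Z)), mul(add(Z, Z), mul(SSSZ, Z))), SSZ)
  [24] add(add(mul(SSZ, Z), mul(add(Z, Z), mul(SSSZ, Z))), SSZ)
  [25] add(add(add(Z, mul(SZ, Z)), mul(add(Z, Z), mul(SSSZ, Z))), SSZ)
  [26] add(add(mul(SZ, Z), mul(add(Z, Z), mul(SSSZ, Z))), SSZ)
  [27] add(add(add(Z, mul(Z, Z)), mul(add(Z, Z), mul(SSSZ, Z))), SSZ)
  [28] add(add(mul(Z, Z), mul(add(Z, Z), mul(SSSZ, Z))), SSZ)
  [29] add(add(Z, mul(add(Z, Z), mul(SSSZ, Z))), SSZ)
  [30] add(mul(add(Z, Z), mul(SSSZ, Z)), SSZ)
  [31] add(mul(Z, mul(SSSZ, Z)), SSZ)
  [32] add(Z, SSZ)
  [33] SSZ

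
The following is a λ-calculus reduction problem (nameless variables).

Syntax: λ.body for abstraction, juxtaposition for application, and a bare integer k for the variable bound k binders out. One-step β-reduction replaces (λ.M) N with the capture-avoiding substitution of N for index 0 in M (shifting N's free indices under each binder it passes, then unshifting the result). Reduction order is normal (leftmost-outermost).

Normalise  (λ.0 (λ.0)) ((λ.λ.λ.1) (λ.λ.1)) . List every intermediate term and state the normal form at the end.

  start: (λ.0 (λ.0)) ((λ.λ.λ.1) (λ.λ.1))
  →1  (λ.λ.λ.1) (λ.λ.1) (λ.0)
  →2  (λ.λ.1) (λ.0)
  →3  λ.λ.0

Answer: normal form = λ.λ.0  (in 3 steps)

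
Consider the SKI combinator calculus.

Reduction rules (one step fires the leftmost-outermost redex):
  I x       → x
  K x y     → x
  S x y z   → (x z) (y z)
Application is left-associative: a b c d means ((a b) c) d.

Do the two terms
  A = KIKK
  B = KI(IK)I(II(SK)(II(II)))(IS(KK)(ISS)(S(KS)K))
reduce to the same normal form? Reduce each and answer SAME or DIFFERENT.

Answer: DIFFERENT — A ⇓ K, B ⇓ K(SS(S(KS)K))

Derivation:
Term A:
  start: KIKK
  →1  IK
  →2  K

Term B:
  start: KI(IK)I(II(SK)(II(II)))(IS(KK)(ISS)(S(KS)K))
  →1  II(II(SK)(II(II)))(IS(KK)(ISS)(S(KS)K))
  →2  I(II(SK)(II(II)))(IS(KK)(ISS)(S(KS)K))
  →3  II(SK)(II(II))(IS(KK)(ISS)(S(KS)K))
  →4  I(SK)(II(II))(IS(KK)(ISS)(S(KS)K))
  →5  SK(II(II))(IS(KK)(ISS)(S(KS)K))
  →6  K(IS(KK)(ISS)(S(KS)K))(II(II)(IS(KK)(ISS)(S(KS)K)))
  →7  IS(KK)(ISS)(S(KS)K)
  →8  S(KK)(ISS)(S(KS)K)
  →9  KK(S(KS)K)(ISS(S(KS)K))
  →10  K(ISS(S(KS)K))
  →11  K(SS(S(KS)K))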